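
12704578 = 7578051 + 5126527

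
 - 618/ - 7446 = 103/1241 = 0.08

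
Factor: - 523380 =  - 2^2*3^1*5^1*11^1*13^1*61^1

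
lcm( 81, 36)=324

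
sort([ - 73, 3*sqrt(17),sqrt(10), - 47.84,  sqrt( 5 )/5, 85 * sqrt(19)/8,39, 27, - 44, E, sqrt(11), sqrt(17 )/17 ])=[ - 73, - 47.84 , - 44 , sqrt(17)/17, sqrt ( 5 )/5,  E, sqrt(10),  sqrt (11),  3*sqrt(17),27, 39, 85 * sqrt( 19) /8 ] 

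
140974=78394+62580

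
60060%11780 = 1160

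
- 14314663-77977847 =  - 92292510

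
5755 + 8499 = 14254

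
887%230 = 197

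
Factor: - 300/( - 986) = 150/493= 2^1 * 3^1*5^2 * 17^( - 1) * 29^( - 1)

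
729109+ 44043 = 773152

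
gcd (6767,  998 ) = 1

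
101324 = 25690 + 75634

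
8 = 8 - 0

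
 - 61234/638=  - 30617/319=- 95.98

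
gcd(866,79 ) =1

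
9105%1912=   1457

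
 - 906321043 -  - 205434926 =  -700886117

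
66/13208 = 33/6604 = 0.00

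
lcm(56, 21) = 168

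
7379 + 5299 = 12678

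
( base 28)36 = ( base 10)90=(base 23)3l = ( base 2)1011010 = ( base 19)4e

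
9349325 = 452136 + 8897189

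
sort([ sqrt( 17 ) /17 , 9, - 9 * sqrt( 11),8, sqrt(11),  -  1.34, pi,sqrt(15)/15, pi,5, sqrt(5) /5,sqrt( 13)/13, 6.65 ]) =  [-9*sqrt ( 11),-1.34, sqrt(17) /17, sqrt( 15) /15, sqrt(13)/13, sqrt( 5) /5,pi,pi, sqrt ( 11), 5,6.65, 8,9 ]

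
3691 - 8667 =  - 4976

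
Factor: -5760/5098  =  - 2880/2549  =  -2^6*3^2*5^1*2549^( - 1 )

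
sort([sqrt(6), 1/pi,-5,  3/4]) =[ - 5, 1/pi, 3/4 , sqrt( 6)] 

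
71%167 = 71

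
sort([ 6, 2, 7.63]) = [ 2,6, 7.63] 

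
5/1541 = 5/1541 = 0.00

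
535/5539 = 535/5539 = 0.10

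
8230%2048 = 38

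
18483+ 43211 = 61694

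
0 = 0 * 342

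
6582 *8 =52656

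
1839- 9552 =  - 7713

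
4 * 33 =132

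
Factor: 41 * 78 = 2^1 * 3^1*13^1*41^1 = 3198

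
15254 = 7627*2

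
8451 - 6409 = 2042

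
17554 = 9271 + 8283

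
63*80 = 5040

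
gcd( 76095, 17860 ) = 95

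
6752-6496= 256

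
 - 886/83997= -886/83997 = -0.01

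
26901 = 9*2989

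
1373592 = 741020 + 632572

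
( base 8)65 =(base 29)1o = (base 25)23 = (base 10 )53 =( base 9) 58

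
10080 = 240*42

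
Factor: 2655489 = 3^1 * 885163^1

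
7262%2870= 1522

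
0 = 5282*0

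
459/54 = 17/2 = 8.50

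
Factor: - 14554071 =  - 3^2*7^1*231017^1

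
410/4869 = 410/4869 =0.08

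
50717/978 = 51  +  839/978 = 51.86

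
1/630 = 1/630 = 0.00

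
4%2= 0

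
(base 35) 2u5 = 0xDB1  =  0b110110110001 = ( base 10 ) 3505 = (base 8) 6661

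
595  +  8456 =9051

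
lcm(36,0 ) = 0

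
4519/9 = 4519/9= 502.11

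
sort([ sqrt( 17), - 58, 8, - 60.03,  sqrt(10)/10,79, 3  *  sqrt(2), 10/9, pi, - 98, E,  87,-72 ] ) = [ - 98, - 72, - 60.03, - 58,  sqrt(10) /10, 10/9,E, pi,sqrt(17),3*sqrt (2 ), 8, 79, 87]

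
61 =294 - 233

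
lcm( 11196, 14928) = 44784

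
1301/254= 5 + 31/254 =5.12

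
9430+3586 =13016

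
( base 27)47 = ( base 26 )4b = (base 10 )115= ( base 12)97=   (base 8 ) 163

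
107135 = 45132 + 62003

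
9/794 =9/794 = 0.01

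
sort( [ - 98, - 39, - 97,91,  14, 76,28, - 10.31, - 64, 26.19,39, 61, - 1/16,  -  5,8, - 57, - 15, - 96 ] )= [ - 98 , - 97, - 96, - 64,  -  57, - 39, - 15, - 10.31, - 5 , -1/16, 8, 14,  26.19,28,39,  61,76,91 ] 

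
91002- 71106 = 19896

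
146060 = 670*218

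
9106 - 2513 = 6593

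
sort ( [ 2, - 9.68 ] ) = [ - 9.68, 2] 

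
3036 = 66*46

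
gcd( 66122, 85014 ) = 9446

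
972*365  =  354780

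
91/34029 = 91/34029=0.00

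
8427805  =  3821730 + 4606075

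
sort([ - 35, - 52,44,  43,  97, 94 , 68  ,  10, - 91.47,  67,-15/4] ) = [-91.47, - 52, - 35, - 15/4 , 10,43 , 44,67, 68, 94, 97 ]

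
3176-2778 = 398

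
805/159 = 805/159 = 5.06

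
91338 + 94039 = 185377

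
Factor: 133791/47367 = 161/57 = 3^( - 1 )*7^1*19^( - 1)*23^1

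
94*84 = 7896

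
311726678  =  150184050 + 161542628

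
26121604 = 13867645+12253959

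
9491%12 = 11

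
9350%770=110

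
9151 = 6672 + 2479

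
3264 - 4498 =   -  1234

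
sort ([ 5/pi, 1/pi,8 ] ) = [1/pi, 5/pi, 8] 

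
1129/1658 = 1129/1658=0.68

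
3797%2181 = 1616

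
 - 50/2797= - 1+2747/2797 = - 0.02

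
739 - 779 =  - 40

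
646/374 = 1 + 8/11  =  1.73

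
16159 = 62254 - 46095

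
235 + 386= 621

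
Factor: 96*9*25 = 21600 = 2^5*3^3*5^2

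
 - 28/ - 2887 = 28/2887 = 0.01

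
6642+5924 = 12566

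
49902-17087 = 32815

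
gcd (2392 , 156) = 52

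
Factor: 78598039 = 13^1*6046003^1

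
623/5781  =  623/5781 = 0.11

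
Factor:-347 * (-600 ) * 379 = 78907800 = 2^3 * 3^1 * 5^2*347^1*379^1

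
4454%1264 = 662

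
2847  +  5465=8312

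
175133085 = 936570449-761437364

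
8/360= 1/45 = 0.02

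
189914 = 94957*2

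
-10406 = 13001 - 23407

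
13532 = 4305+9227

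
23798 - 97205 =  - 73407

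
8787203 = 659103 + 8128100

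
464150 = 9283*50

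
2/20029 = 2/20029 = 0.00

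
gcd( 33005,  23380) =35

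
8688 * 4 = 34752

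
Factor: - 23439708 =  - 2^2*3^2*651103^1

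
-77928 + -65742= - 143670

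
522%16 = 10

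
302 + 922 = 1224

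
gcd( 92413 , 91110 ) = 1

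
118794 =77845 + 40949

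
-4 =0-4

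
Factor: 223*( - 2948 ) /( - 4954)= 2^1*11^1 * 67^1 * 223^1*2477^( - 1 ) = 328702/2477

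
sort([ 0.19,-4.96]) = [ - 4.96,  0.19]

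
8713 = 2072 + 6641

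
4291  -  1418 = 2873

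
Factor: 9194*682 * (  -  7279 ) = - 45641571932 = - 2^2*11^1*29^1*31^1*251^1*4597^1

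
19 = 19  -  0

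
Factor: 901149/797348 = 2^( - 2)*3^1*131^1*2293^1*199337^( - 1 )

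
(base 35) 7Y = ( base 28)9r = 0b100010111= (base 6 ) 1143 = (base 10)279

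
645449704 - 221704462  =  423745242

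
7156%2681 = 1794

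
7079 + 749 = 7828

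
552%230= 92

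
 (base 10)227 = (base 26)8J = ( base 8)343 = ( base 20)b7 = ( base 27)8b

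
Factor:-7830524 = -2^2*13^1* 150587^1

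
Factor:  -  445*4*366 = -651480=- 2^3*3^1* 5^1*61^1*89^1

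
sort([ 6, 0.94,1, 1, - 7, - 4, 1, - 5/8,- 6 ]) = [-7,-6, - 4,-5/8, 0.94,1, 1,1,6]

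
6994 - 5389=1605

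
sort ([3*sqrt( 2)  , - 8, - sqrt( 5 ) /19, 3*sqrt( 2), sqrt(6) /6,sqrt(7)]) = [ - 8, - sqrt(5) /19, sqrt(6 ) /6, sqrt( 7), 3*sqrt(2) , 3*sqrt(2)]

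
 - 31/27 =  - 31/27 = - 1.15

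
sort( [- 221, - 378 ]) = [ - 378, - 221]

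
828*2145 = 1776060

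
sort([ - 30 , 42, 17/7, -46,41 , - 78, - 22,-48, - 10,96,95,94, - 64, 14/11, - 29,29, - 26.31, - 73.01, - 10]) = [ - 78, - 73.01, - 64, - 48,-46,-30,  -  29, - 26.31, - 22, - 10, - 10,14/11,17/7, 29,41, 42,94,95,96 ] 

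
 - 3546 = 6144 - 9690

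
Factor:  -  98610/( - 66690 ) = 3^( - 2)* 13^( - 1)*173^1  =  173/117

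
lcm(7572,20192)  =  60576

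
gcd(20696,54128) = 1592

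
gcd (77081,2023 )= 1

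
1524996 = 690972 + 834024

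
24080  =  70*344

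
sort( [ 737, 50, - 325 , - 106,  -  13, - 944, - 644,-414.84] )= [-944, - 644, - 414.84, - 325, - 106, - 13 , 50, 737] 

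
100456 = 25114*4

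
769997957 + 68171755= 838169712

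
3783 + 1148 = 4931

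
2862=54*53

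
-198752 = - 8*24844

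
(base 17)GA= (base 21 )D9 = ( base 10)282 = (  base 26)AM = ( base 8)432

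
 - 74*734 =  - 54316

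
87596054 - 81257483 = 6338571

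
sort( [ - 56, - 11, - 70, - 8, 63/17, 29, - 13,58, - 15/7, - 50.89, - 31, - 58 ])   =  [-70, - 58, - 56, - 50.89, - 31, - 13,-11, -8, - 15/7, 63/17,  29, 58 ]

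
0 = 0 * 8899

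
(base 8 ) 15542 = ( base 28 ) 8QA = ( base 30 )7NK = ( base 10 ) 7010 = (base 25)b5a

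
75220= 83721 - 8501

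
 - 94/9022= - 47/4511 = - 0.01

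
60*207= 12420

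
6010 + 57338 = 63348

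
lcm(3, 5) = 15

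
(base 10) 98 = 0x62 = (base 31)35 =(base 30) 38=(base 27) 3H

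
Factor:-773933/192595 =  -  5^(-1 )*13^(  -  1)*2963^ ( - 1)*773933^1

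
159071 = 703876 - 544805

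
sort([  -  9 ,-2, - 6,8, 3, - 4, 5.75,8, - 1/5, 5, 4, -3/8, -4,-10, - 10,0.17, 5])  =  [-10, - 10, - 9, - 6, -4,-4, - 2,-3/8, - 1/5 , 0.17, 3, 4,5,5,5.75, 8, 8]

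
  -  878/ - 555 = 1+323/555=1.58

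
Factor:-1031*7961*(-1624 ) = 13329452584=2^3*7^1 * 19^1* 29^1*419^1*1031^1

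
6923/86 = 80 + 1/2 = 80.50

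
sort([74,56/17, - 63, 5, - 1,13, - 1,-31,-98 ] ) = [ - 98, - 63, - 31,  -  1, - 1 , 56/17, 5,13,74 ] 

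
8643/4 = 8643/4  =  2160.75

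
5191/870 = 5 + 29/30 = 5.97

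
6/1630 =3/815 = 0.00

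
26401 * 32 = 844832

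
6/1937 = 6/1937  =  0.00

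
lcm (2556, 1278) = 2556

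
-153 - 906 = - 1059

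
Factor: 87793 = 87793^1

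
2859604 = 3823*748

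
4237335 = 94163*45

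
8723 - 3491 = 5232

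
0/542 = 0 = 0.00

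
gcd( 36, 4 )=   4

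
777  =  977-200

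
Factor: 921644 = 2^2*103^1*2237^1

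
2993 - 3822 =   -  829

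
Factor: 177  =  3^1*59^1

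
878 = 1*878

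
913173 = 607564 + 305609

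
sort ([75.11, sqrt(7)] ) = [sqrt ( 7),75.11] 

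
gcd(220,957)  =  11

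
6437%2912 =613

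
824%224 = 152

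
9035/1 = 9035= 9035.00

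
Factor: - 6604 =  - 2^2*13^1 * 127^1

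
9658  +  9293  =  18951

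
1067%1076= 1067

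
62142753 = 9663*6431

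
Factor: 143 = 11^1*13^1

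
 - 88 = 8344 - 8432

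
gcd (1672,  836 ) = 836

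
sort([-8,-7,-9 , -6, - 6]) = [-9,-8, - 7,-6,-6 ]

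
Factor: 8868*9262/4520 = 3^1*5^ ( - 1)*11^1*113^( - 1 )*421^1*739^1 = 10266927/565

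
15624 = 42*372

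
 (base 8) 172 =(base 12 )A2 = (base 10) 122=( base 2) 1111010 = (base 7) 233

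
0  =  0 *702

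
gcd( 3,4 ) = 1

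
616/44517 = 56/4047 = 0.01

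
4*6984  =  27936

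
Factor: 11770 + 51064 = 2^1*89^1*353^1 = 62834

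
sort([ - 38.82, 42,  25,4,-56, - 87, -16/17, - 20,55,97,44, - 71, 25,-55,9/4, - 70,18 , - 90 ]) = [ - 90,-87, -71, - 70, - 56 ,  -  55, - 38.82, - 20, - 16/17,9/4, 4,  18, 25,25, 42 , 44 , 55,97]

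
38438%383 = 138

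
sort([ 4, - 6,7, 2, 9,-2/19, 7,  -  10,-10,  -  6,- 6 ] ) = [  -  10, - 10, - 6, - 6, - 6 , - 2/19, 2,4, 7 , 7,9 ]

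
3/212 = 3/212 = 0.01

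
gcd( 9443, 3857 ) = 133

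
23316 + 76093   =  99409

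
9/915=3/305  =  0.01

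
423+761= 1184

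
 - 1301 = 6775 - 8076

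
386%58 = 38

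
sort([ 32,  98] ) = [ 32,98 ] 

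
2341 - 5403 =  -3062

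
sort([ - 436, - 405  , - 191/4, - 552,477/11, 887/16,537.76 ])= [  -  552,- 436, - 405, - 191/4,477/11, 887/16,  537.76]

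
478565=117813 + 360752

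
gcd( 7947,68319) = 9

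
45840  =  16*2865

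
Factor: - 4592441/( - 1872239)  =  7^1*656063^1*1872239^ ( - 1)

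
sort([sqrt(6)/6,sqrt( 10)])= [sqrt (6) /6,sqrt(10) ] 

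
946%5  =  1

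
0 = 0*141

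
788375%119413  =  71897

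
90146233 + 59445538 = 149591771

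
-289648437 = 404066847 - 693715284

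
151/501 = 151/501 = 0.30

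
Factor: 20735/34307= 5^1*7^ ( -1) * 11^1 * 13^( - 1 )= 55/91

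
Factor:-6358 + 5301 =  - 1057=- 7^1*151^1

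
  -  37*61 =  - 2257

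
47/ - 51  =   - 47/51 = - 0.92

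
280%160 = 120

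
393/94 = 4 + 17/94 =4.18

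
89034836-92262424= - 3227588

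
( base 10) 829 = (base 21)1IA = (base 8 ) 1475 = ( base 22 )1ff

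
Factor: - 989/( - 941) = 23^1  *43^1 * 941^( - 1 ) 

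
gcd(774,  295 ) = 1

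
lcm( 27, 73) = 1971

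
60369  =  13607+46762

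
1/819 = 1/819 = 0.00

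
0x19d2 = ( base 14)25A2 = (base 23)CB9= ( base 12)39AA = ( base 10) 6610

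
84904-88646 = -3742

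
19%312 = 19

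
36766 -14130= 22636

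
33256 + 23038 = 56294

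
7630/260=763/26  =  29.35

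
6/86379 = 2/28793 = 0.00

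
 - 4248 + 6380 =2132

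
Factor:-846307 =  - 7^1*11^1*29^1*379^1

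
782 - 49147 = -48365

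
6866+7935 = 14801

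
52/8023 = 52/8023 =0.01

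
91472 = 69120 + 22352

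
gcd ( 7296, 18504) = 24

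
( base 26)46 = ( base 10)110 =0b1101110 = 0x6e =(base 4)1232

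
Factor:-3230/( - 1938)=5/3= 3^( - 1)*5^1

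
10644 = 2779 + 7865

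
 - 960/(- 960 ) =1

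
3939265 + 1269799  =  5209064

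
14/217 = 2/31 = 0.06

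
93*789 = 73377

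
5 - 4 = 1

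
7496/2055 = 7496/2055 = 3.65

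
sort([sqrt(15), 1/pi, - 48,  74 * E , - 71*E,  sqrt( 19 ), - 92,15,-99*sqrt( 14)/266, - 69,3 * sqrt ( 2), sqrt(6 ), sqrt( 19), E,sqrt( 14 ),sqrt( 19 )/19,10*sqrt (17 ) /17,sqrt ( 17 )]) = [ - 71*E ,-92, - 69,-48, - 99 * sqrt(14)/266,sqrt(19 )/19, 1/pi, 10*sqrt( 17)/17, sqrt( 6), E,sqrt( 14), sqrt( 15 ) , sqrt( 17),3 *sqrt(2 ), sqrt( 19 ),sqrt (19 ),15, 74*E]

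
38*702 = 26676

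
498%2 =0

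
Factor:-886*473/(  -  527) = 419078/527  =  2^1 * 11^1*17^( - 1 )*31^( - 1)  *  43^1*443^1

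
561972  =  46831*12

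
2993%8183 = 2993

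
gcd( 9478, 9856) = 14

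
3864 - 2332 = 1532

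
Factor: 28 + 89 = 117 = 3^2*13^1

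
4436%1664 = 1108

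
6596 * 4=26384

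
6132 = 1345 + 4787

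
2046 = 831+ 1215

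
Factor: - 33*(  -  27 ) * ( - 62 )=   -55242 = -  2^1*3^4 * 11^1*31^1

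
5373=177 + 5196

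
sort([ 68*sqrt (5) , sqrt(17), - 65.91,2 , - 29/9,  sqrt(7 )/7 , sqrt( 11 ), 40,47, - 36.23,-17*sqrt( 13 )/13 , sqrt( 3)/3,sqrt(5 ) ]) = [ - 65.91, - 36.23,  -  17* sqrt ( 13) /13,- 29/9, sqrt( 7 ) /7,sqrt ( 3 )/3,  2, sqrt( 5), sqrt( 11) , sqrt( 17), 40 , 47,68*sqrt( 5)] 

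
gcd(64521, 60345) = 9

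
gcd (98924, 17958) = 2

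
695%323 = 49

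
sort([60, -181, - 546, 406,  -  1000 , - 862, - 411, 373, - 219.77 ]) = [ - 1000, - 862, - 546, - 411, - 219.77, - 181, 60, 373 , 406 ]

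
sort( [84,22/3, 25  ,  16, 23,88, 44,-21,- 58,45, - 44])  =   [ - 58, - 44,-21,22/3, 16, 23, 25, 44, 45 , 84, 88 ]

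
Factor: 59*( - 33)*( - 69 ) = 134343 = 3^2*11^1*23^1 * 59^1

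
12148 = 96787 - 84639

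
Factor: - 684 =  - 2^2*3^2*19^1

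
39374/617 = 39374/617 = 63.82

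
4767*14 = 66738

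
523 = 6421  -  5898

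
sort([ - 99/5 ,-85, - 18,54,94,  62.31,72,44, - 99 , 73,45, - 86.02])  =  [  -  99, - 86.02,-85 ,-99/5, - 18,44,45, 54,62.31,72,  73,  94] 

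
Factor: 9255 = 3^1* 5^1*617^1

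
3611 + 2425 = 6036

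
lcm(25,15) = 75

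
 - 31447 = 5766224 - 5797671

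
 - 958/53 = -19 + 49/53 = - 18.08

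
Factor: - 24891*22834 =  - 568361094 = -2^1*3^1*7^2*233^1 *8297^1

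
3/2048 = 3/2048 = 0.00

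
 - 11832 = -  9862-1970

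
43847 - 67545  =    -  23698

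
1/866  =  1/866 = 0.00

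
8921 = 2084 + 6837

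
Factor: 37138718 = 2^1*18569359^1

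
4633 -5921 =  - 1288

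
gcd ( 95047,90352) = 1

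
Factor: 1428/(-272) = -21/4 =- 2^( - 2)*3^1*7^1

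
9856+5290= 15146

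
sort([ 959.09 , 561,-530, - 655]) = [ - 655, - 530, 561, 959.09] 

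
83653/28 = 2987+17/28= 2987.61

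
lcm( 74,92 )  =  3404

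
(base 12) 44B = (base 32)JR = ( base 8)1173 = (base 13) 39B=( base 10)635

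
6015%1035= 840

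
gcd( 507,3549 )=507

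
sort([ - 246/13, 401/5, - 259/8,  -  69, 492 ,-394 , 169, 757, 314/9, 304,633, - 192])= [ - 394, - 192, - 69, - 259/8, - 246/13,314/9,401/5,169,304, 492, 633, 757]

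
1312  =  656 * 2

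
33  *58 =1914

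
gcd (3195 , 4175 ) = 5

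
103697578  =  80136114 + 23561464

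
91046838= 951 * 95738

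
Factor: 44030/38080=37/32 = 2^(- 5 )* 37^1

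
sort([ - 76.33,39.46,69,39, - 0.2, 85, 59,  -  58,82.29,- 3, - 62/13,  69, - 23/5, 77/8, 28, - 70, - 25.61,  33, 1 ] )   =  [ - 76.33, - 70, - 58, - 25.61, - 62/13, - 23/5,-3, - 0.2,  1,  77/8, 28  ,  33,39,  39.46, 59,69, 69, 82.29, 85 ]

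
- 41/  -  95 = 41/95  =  0.43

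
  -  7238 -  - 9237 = 1999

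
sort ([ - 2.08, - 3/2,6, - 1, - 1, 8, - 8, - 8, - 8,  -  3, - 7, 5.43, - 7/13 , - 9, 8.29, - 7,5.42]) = [ - 9,-8, - 8,  -  8 , - 7 , - 7, - 3, - 2.08, - 3/2,-1 , - 1, - 7/13 , 5.42,5.43, 6, 8, 8.29] 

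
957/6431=957/6431 = 0.15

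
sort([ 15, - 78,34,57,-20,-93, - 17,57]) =[  -  93, - 78 , - 20,-17,15, 34,57, 57 ]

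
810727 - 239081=571646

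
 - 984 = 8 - 992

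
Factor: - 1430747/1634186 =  - 2^(  -  1 )*179^1 * 7993^1*817093^( - 1 ) 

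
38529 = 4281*9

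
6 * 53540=321240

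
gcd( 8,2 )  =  2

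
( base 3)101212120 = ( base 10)7926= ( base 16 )1ef6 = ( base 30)8O6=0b1111011110110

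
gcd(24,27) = 3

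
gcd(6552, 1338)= 6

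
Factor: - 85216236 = - 2^2*3^1*7^1*859^1*1181^1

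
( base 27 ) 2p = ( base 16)4F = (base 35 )29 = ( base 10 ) 79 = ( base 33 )2D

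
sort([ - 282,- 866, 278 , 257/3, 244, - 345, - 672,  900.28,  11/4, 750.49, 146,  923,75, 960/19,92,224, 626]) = [ - 866,-672, - 345 , - 282,11/4,960/19, 75 , 257/3,92 , 146, 224,244 , 278 , 626 , 750.49 , 900.28 , 923]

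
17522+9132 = 26654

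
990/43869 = 330/14623 = 0.02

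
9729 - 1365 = 8364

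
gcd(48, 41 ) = 1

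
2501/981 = 2+539/981   =  2.55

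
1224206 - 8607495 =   -  7383289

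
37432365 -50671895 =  - 13239530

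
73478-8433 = 65045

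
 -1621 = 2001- 3622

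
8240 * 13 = 107120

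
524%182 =160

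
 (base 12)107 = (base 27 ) 5G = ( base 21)74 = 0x97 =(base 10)151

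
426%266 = 160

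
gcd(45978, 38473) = 79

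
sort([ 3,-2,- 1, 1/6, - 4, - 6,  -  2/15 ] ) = [ - 6, - 4, - 2, - 1, - 2/15,1/6,3]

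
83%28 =27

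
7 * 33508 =234556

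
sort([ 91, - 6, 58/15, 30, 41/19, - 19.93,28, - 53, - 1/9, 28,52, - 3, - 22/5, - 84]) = [ - 84, - 53 , - 19.93, - 6, - 22/5, - 3, - 1/9, 41/19, 58/15, 28, 28, 30,52,91] 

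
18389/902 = 18389/902 =20.39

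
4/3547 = 4/3547 = 0.00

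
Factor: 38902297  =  7^1*2053^1  *  2707^1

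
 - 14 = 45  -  59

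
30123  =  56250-26127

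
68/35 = 1+33/35 = 1.94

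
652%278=96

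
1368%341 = 4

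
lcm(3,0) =0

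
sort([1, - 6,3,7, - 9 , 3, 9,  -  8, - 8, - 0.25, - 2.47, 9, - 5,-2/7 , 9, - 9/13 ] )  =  [-9, - 8, - 8, -6,-5, - 2.47, - 9/13,-2/7,- 0.25, 1, 3, 3, 7,9,9,9] 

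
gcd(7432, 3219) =1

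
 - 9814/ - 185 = 9814/185 = 53.05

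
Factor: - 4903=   -  4903^1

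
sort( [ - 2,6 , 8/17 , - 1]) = [ - 2, - 1,8/17,6 ]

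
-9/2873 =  - 1 + 2864/2873 = - 0.00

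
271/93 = 2+85/93 = 2.91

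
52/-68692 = -1  +  1320/1321  =  - 0.00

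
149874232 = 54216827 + 95657405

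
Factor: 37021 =37021^1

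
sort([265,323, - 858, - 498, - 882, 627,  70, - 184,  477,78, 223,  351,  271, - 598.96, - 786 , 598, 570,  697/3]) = [ - 882, - 858, - 786, - 598.96, - 498, - 184, 70,78,  223, 697/3, 265 , 271,323, 351,  477,570, 598 , 627 ]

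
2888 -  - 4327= 7215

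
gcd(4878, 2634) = 6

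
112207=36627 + 75580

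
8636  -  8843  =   - 207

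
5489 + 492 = 5981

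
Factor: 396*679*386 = 103789224 = 2^3*3^2*7^1*11^1*97^1*193^1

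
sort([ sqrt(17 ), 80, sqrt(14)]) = [ sqrt( 14), sqrt( 17), 80]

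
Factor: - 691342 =-2^1 * 41^1*8431^1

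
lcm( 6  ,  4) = 12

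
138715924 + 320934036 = 459649960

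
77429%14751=3674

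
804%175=104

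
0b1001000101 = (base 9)715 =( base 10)581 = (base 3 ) 210112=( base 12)405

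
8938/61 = 8938/61 = 146.52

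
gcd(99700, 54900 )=100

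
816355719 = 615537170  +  200818549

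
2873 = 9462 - 6589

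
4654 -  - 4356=9010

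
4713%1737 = 1239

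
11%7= 4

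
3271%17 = 7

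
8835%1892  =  1267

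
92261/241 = 92261/241 = 382.83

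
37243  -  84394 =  - 47151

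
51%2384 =51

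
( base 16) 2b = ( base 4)223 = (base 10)43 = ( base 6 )111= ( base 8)53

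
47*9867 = 463749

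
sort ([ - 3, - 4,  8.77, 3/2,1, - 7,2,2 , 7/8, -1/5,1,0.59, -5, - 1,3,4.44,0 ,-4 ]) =[-7,-5,-4, - 4,- 3,-1,-1/5, 0, 0.59, 7/8 , 1,1 , 3/2,2, 2 , 3 , 4.44,8.77] 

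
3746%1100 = 446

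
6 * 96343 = 578058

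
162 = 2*81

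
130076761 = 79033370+51043391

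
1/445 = 1/445 = 0.00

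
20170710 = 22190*909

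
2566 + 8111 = 10677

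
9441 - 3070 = 6371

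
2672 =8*334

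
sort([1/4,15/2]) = [1/4, 15/2]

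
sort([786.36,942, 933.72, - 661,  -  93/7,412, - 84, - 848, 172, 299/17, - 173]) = [ - 848, - 661, - 173, - 84, - 93/7, 299/17, 172,412,786.36, 933.72, 942]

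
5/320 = 1/64 = 0.02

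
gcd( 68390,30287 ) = 977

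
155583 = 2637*59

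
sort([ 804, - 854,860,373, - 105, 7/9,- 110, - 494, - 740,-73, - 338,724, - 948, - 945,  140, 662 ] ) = [ - 948, - 945, - 854, - 740, - 494, - 338, - 110,-105,-73, 7/9, 140,373, 662, 724,  804, 860 ]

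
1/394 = 1/394 = 0.00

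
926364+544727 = 1471091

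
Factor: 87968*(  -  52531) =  - 4621047008 = - 2^5*131^1* 401^1 *2749^1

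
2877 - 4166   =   - 1289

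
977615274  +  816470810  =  1794086084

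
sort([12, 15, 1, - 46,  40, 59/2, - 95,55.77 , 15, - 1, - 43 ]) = [ - 95,-46 , - 43, - 1, 1,12 , 15,15,  59/2,40,55.77 ] 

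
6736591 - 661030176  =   - 654293585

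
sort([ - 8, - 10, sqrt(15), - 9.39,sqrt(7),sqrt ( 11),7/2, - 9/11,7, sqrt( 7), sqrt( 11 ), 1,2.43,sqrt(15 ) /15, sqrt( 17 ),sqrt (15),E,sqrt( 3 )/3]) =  [ - 10, - 9.39,- 8, - 9/11  ,  sqrt (15 ) /15,sqrt( 3 ) /3,1,2.43,sqrt( 7 ) , sqrt(7 ), E,sqrt( 11 ), sqrt(11),7/2,sqrt( 15 ),sqrt( 15), sqrt( 17), 7] 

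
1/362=1/362 = 0.00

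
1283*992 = 1272736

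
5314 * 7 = 37198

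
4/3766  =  2/1883 = 0.00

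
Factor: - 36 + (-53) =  - 89^1 = - 89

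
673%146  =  89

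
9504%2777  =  1173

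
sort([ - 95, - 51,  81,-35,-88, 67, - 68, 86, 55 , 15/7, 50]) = [  -  95, - 88, - 68, - 51, - 35, 15/7,50, 55, 67  ,  81 , 86]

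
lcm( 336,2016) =2016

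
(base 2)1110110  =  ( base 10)118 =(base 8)166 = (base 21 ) 5D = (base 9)141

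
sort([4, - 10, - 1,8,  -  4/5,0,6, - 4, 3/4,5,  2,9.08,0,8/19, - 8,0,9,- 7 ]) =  [  -  10, - 8, - 7, - 4, - 1, - 4/5,0 , 0,0, 8/19,3/4, 2,  4,5, 6 , 8 , 9,9.08]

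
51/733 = 51/733 = 0.07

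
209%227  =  209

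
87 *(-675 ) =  - 58725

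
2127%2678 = 2127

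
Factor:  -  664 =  - 2^3*83^1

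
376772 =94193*4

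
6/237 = 2/79 = 0.03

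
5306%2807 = 2499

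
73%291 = 73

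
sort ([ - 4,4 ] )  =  [-4, 4 ]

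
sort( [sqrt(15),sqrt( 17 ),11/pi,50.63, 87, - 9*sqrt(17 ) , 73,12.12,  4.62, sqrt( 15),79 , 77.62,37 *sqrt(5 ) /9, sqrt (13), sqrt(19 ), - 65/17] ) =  [ - 9*sqrt( 17), - 65/17, 11/pi,sqrt( 13) , sqrt (15), sqrt ( 15 ),sqrt (17),sqrt( 19 ), 4.62,37*sqrt(5)/9,12.12,50.63, 73,77.62,  79,87 ] 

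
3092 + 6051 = 9143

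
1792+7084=8876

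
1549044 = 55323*28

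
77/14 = 11/2=5.50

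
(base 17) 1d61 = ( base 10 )8773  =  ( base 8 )21105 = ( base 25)E0N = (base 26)CPB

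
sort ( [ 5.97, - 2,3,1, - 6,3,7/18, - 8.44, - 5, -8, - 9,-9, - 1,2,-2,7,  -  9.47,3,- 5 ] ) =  [  -  9.47, - 9,- 9,-8.44 , - 8, -6, - 5, - 5,- 2, - 2, -1,7/18,1,2, 3,3,  3,5.97, 7]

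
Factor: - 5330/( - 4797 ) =2^1*3^( - 2 ) *5^1 =10/9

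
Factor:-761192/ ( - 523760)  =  2^(  -  1)*5^( - 1)*17^1*29^1 *193^1*6547^(-1) = 95149/65470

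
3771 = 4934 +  - 1163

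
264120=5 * 52824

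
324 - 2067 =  - 1743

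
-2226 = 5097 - 7323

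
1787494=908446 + 879048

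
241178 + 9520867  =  9762045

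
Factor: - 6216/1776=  - 7/2 = -2^(-1 )*7^1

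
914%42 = 32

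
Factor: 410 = 2^1*5^1*41^1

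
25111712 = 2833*8864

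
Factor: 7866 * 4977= 39149082 = 2^1* 3^4*7^1*19^1 *23^1*79^1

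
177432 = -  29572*( - 6)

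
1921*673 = 1292833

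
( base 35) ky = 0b1011011110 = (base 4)23132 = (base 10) 734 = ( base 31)nl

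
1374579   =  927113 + 447466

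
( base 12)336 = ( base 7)1245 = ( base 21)11C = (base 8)732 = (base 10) 474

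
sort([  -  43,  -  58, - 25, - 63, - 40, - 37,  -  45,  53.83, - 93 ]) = [ - 93, -63, - 58, - 45,- 43,  -  40  , - 37 ,- 25, 53.83 ] 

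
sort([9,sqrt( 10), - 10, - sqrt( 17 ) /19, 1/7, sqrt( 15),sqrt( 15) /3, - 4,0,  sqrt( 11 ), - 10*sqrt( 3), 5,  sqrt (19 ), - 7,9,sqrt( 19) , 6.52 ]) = [  -  10*sqrt( 3) , - 10, - 7, - 4 , - sqrt( 17)/19,0,  1/7,sqrt( 15 )/3, sqrt( 10 ), sqrt( 11 ) , sqrt( 15 ), sqrt (19),sqrt(19),5,6.52,9,  9]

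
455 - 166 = 289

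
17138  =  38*451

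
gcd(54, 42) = 6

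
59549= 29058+30491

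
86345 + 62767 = 149112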